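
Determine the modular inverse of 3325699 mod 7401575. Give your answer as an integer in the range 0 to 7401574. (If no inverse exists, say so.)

6601249

Extended Euclidean algorithm:
7401575 = 2×3325699 + 750177
3325699 = 4×750177 + 324991
750177 = 2×324991 + 100195
324991 = 3×100195 + 24406
100195 = 4×24406 + 2571
24406 = 9×2571 + 1267
2571 = 2×1267 + 37
1267 = 34×37 + 9
37 = 4×9 + 1
9 = 9×1 + 0
The gcd is 1. Working backward:
1 = 37 − 4·9
1 = −4·1267 + 137·37
1 = 137·2571 − 278·1267
1 = −278·24406 + 2639·2571
1 = 2639·100195 − 10834·24406
1 = −10834·324991 + 35141·100195
1 = 35141·750177 − 81116·324991
1 = −81116·3325699 + 359605·750177
1 = 359605·7401575 − 800326·3325699
So 3325699·(-800326) ≡ 1 (mod 7401575), and -800326 ≡ 6601249 (mod 7401575).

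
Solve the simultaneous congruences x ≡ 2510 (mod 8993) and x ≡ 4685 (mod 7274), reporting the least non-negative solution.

Write x = 2510 + 8993·k. Then 8993·k ≡ 4685 − 2510 ≡ 2175 (mod 7274).
Need 8993⁻¹ mod 7274. Extended Euclid on (7274, 1719):
7274 = 4·1719 + 398
1719 = 4·398 + 127
398 = 3·127 + 17
127 = 7·17 + 8
17 = 2·8 + 1
8 = 8·1 + 0
Back-substitute:
1 = 17 − 2·8
1 = −2·127 + 15·17
1 = 15·398 − 47·127
1 = −47·1719 + 203·398
1 = 203·7274 − 859·1719
8993⁻¹ ≡ 6415 (mod 7274), so k ≡ 6415·2175 ≡ 1093 (mod 7274).
x = 2510 + 8993·1093 = 9831859.

9831859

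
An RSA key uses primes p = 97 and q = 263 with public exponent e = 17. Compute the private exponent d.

φ(n) = (p−1)(q−1) = 96·262 = 25152.
Need d with 17·d ≡ 1 (mod 25152). Apply the extended Euclidean algorithm:
25152 = 1479×17 + 9
17 = 1×9 + 8
9 = 1×8 + 1
8 = 8×1 + 0
Back-substitute:
1 = 9 − 8
1 = −17 + 2·9
1 = 2·25152 − 2959·17
So 17·(-2959) ≡ 1 (mod 25152), hence d ≡ -2959 ≡ 22193 (mod 25152).

22193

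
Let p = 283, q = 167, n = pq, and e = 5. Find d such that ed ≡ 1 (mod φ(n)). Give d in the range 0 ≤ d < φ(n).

18725

φ(n) = (p−1)(q−1) = 282·166 = 46812.
Need d with 5·d ≡ 1 (mod 46812). Apply the extended Euclidean algorithm:
46812 = 9362·5 + 2
5 = 2·2 + 1
2 = 2·1 + 0
Back-substitute:
1 = 5 − 2·2
1 = −2·46812 + 18725·5
So 5·18725 ≡ 1 (mod 46812), hence d = 18725.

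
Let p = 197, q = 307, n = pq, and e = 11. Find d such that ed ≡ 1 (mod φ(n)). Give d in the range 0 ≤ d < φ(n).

φ(n) = (p−1)(q−1) = 196·306 = 59976.
Need d with 11·d ≡ 1 (mod 59976). Apply the extended Euclidean algorithm:
59976 = 5452×11 + 4
11 = 2×4 + 3
4 = 1×3 + 1
3 = 3×1 + 0
Back-substitute:
1 = 4 − 3
1 = −11 + 3·4
1 = 3·59976 − 16357·11
So 11·(-16357) ≡ 1 (mod 59976), hence d ≡ -16357 ≡ 43619 (mod 59976).

43619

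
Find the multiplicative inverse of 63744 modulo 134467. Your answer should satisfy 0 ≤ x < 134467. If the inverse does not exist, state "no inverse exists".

32716

Extended Euclidean algorithm:
134467 = 2×63744 + 6979
63744 = 9×6979 + 933
6979 = 7×933 + 448
933 = 2×448 + 37
448 = 12×37 + 4
37 = 9×4 + 1
4 = 4×1 + 0
Since gcd(63744, 134467) = 1, back-substitute to write 1 as a combination:
1 = 37 − 9·4
1 = −9·448 + 109·37
1 = 109·933 − 227·448
1 = −227·6979 + 1698·933
1 = 1698·63744 − 15509·6979
1 = −15509·134467 + 32716·63744
So 63744·32716 ≡ 1 (mod 134467).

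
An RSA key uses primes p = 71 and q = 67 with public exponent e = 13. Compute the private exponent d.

1777

φ(n) = (p−1)(q−1) = 70·66 = 4620.
Need d with 13·d ≡ 1 (mod 4620). Apply the extended Euclidean algorithm:
4620 = 355×13 + 5
13 = 2×5 + 3
5 = 1×3 + 2
3 = 1×2 + 1
2 = 2×1 + 0
Back-substitute:
1 = 3 − 2
1 = −5 + 2·3
1 = 2·13 − 5·5
1 = −5·4620 + 1777·13
So 13·1777 ≡ 1 (mod 4620), hence d = 1777.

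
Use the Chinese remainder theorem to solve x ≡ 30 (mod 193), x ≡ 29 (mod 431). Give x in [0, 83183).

70282

Write x = 30 + 193·k. Then 193·k ≡ 29 − 30 ≡ 430 (mod 431).
Need 193⁻¹ mod 431. Extended Euclid on (431, 193):
431 = 2*193 + 45
193 = 4*45 + 13
45 = 3*13 + 6
13 = 2*6 + 1
6 = 6*1 + 0
Back-substitute:
1 = 13 − 2·6
1 = −2·45 + 7·13
1 = 7·193 − 30·45
1 = −30·431 + 67·193
193⁻¹ ≡ 67 (mod 431), so k ≡ 67·430 ≡ 364 (mod 431).
x = 30 + 193·364 = 70282.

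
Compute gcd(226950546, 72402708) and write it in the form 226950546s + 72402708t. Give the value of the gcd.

Euclidean algorithm:
226950546 = 3*72402708 + 9742422
72402708 = 7*9742422 + 4205754
9742422 = 2*4205754 + 1330914
4205754 = 3*1330914 + 213012
1330914 = 6*213012 + 52842
213012 = 4*52842 + 1644
52842 = 32*1644 + 234
1644 = 7*234 + 6
234 = 39*6 + 0
gcd(226950546, 72402708) = 6.
Back-substituting:
6 = 1644 − 7·234
6 = −7·52842 + 225·1644
6 = 225·213012 − 907·52842
6 = −907·1330914 + 5667·213012
6 = 5667·4205754 − 17908·1330914
6 = −17908·9742422 + 41483·4205754
6 = 41483·72402708 − 308289·9742422
6 = −308289·226950546 + 966350·72402708
So 6 = (-308289)·226950546 + (966350)·72402708.

6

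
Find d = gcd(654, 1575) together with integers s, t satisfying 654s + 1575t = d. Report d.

3

Apply Euclid's algorithm to 1575 and 654:
1575 = 2·654 + 267
654 = 2·267 + 120
267 = 2·120 + 27
120 = 4·27 + 12
27 = 2·12 + 3
12 = 4·3 + 0
gcd(654, 1575) = 3.
Back-substituting:
3 = 27 − 2·12
3 = −2·120 + 9·27
3 = 9·267 − 20·120
3 = −20·654 + 49·267
3 = 49·1575 − 118·654
So 3 = (49)·1575 + (-118)·654.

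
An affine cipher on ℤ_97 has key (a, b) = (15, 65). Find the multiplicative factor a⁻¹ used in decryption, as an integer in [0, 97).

13

Extended Euclidean algorithm:
97 = 6*15 + 7
15 = 2*7 + 1
7 = 7*1 + 0
Since gcd(15, 97) = 1, back-substitute to write 1 as a combination:
1 = 15 − 2·7
1 = −2·97 + 13·15
So 15·13 ≡ 1 (mod 97).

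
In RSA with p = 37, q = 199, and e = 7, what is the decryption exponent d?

φ(n) = (p−1)(q−1) = 36·198 = 7128.
Need d with 7·d ≡ 1 (mod 7128). Apply the extended Euclidean algorithm:
7128 = 1018*7 + 2
7 = 3*2 + 1
2 = 2*1 + 0
Back-substitute:
1 = 7 − 3·2
1 = −3·7128 + 3055·7
So 7·3055 ≡ 1 (mod 7128), hence d = 3055.

3055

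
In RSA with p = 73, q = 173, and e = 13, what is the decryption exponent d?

φ(n) = (p−1)(q−1) = 72·172 = 12384.
Need d with 13·d ≡ 1 (mod 12384). Apply the extended Euclidean algorithm:
12384 = 952×13 + 8
13 = 1×8 + 5
8 = 1×5 + 3
5 = 1×3 + 2
3 = 1×2 + 1
2 = 2×1 + 0
Back-substitute:
1 = 3 − 2
1 = −5 + 2·3
1 = 2·8 − 3·5
1 = −3·13 + 5·8
1 = 5·12384 − 4763·13
So 13·(-4763) ≡ 1 (mod 12384), hence d ≡ -4763 ≡ 7621 (mod 12384).

7621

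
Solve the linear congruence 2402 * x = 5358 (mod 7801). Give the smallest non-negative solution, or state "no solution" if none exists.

First find gcd(2402, 7801):
7801 = 3×2402 + 595
2402 = 4×595 + 22
595 = 27×22 + 1
22 = 22×1 + 0
gcd = 1, so a unique solution mod 7801 exists.
Back-substitute for the Bézout coefficients:
1 = 595 − 27·22
1 = −27·2402 + 109·595
1 = 109·7801 − 354·2402
So 2402·(-354) ≡ 1 (mod 7801), giving 2402⁻¹ ≡ 7447.
x ≡ 2402⁻¹·5358 ≡ 7447·5358 ≡ 6712 (mod 7801).

6712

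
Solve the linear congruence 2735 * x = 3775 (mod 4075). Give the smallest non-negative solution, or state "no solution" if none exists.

280

First find gcd(2735, 4075):
4075 = 1×2735 + 1340
2735 = 2×1340 + 55
1340 = 24×55 + 20
55 = 2×20 + 15
20 = 1×15 + 5
15 = 3×5 + 0
gcd = 5 and 5 | 3775, so solutions exist. Divide through by 5: 547x ≡ 755 (mod 815).
Now find 547⁻¹ mod 815:
815 = 1×547 + 268
547 = 2×268 + 11
268 = 24×11 + 4
11 = 2×4 + 3
4 = 1×3 + 1
3 = 3×1 + 0
Back-substitute:
1 = 4 − 3
1 = −11 + 3·4
1 = 3·268 − 73·11
1 = −73·547 + 149·268
1 = 149·815 − 222·547
So 547·(-222) ≡ 1 (mod 815), i.e. 547⁻¹ ≡ 593.
Then x ≡ 593·755 ≡ 280 (mod 815); the smallest non-negative solution is x = 280.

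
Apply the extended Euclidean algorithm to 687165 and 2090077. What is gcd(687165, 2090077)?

Apply Euclid's algorithm to 2090077 and 687165:
2090077 = 3*687165 + 28582
687165 = 24*28582 + 1197
28582 = 23*1197 + 1051
1197 = 1*1051 + 146
1051 = 7*146 + 29
146 = 5*29 + 1
29 = 29*1 + 0
gcd(687165, 2090077) = 1.
Express as a combination:
1 = 146 − 5·29
1 = −5·1051 + 36·146
1 = 36·1197 − 41·1051
1 = −41·28582 + 979·1197
1 = 979·687165 − 23537·28582
1 = −23537·2090077 + 71590·687165
So 1 = (-23537)·2090077 + (71590)·687165.

1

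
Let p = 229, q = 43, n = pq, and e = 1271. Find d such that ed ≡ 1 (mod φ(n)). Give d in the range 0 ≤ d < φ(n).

φ(n) = (p−1)(q−1) = 228·42 = 9576.
Need d with 1271·d ≡ 1 (mod 9576). Apply the extended Euclidean algorithm:
9576 = 7×1271 + 679
1271 = 1×679 + 592
679 = 1×592 + 87
592 = 6×87 + 70
87 = 1×70 + 17
70 = 4×17 + 2
17 = 8×2 + 1
2 = 2×1 + 0
Back-substitute:
1 = 17 − 8·2
1 = −8·70 + 33·17
1 = 33·87 − 41·70
1 = −41·592 + 279·87
1 = 279·679 − 320·592
1 = −320·1271 + 599·679
1 = 599·9576 − 4513·1271
So 1271·(-4513) ≡ 1 (mod 9576), hence d ≡ -4513 ≡ 5063 (mod 9576).

5063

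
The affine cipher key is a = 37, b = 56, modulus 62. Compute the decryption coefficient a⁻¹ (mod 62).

Run Euclid on (62, 37):
62 = 1×37 + 25
37 = 1×25 + 12
25 = 2×12 + 1
12 = 12×1 + 0
gcd = 1, so the inverse exists. Back-substitute:
1 = 25 − 2·12
1 = −2·37 + 3·25
1 = 3·62 − 5·37
So 37·(-5) ≡ 1 (mod 62), and -5 ≡ 57 (mod 62).

57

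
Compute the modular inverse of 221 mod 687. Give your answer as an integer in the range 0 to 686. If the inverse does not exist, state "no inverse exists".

Apply the Euclidean algorithm to 687 and 221:
687 = 3*221 + 24
221 = 9*24 + 5
24 = 4*5 + 4
5 = 1*4 + 1
4 = 4*1 + 0
gcd = 1, so the inverse exists. Back-substitute:
1 = 5 − 4
1 = −24 + 5·5
1 = 5·221 − 46·24
1 = −46·687 + 143·221
So 221·143 ≡ 1 (mod 687).

143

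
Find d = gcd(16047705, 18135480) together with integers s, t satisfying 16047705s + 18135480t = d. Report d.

Euclidean algorithm:
18135480 = 1*16047705 + 2087775
16047705 = 7*2087775 + 1433280
2087775 = 1*1433280 + 654495
1433280 = 2*654495 + 124290
654495 = 5*124290 + 33045
124290 = 3*33045 + 25155
33045 = 1*25155 + 7890
25155 = 3*7890 + 1485
7890 = 5*1485 + 465
1485 = 3*465 + 90
465 = 5*90 + 15
90 = 6*15 + 0
gcd(16047705, 18135480) = 15.
Working backward:
15 = 465 − 5·90
15 = −5·1485 + 16·465
15 = 16·7890 − 85·1485
15 = −85·25155 + 271·7890
15 = 271·33045 − 356·25155
15 = −356·124290 + 1339·33045
15 = 1339·654495 − 7051·124290
15 = −7051·1433280 + 15441·654495
15 = 15441·2087775 − 22492·1433280
15 = −22492·16047705 + 172885·2087775
15 = 172885·18135480 − 195377·16047705
So 15 = (172885)·18135480 + (-195377)·16047705.

15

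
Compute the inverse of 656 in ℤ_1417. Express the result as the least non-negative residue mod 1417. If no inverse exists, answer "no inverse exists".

1363

Extended Euclidean algorithm:
1417 = 2×656 + 105
656 = 6×105 + 26
105 = 4×26 + 1
26 = 26×1 + 0
The gcd is 1. Working backward:
1 = 105 − 4·26
1 = −4·656 + 25·105
1 = 25·1417 − 54·656
So 656·(-54) ≡ 1 (mod 1417), and -54 ≡ 1363 (mod 1417).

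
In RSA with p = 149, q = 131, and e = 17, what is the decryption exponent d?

14713

φ(n) = (p−1)(q−1) = 148·130 = 19240.
Need d with 17·d ≡ 1 (mod 19240). Apply the extended Euclidean algorithm:
19240 = 1131*17 + 13
17 = 1*13 + 4
13 = 3*4 + 1
4 = 4*1 + 0
Back-substitute:
1 = 13 − 3·4
1 = −3·17 + 4·13
1 = 4·19240 − 4527·17
So 17·(-4527) ≡ 1 (mod 19240), hence d ≡ -4527 ≡ 14713 (mod 19240).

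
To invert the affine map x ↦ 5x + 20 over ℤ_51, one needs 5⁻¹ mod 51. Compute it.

41

Extended Euclidean algorithm:
51 = 10×5 + 1
5 = 5×1 + 0
gcd = 1, so the inverse exists. Back-substitute:
1 = 51 − 10·5
Hence 5⁻¹ ≡ -10 ≡ 41 (mod 51).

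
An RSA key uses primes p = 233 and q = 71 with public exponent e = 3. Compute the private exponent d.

10827

φ(n) = (p−1)(q−1) = 232·70 = 16240.
Need d with 3·d ≡ 1 (mod 16240). Apply the extended Euclidean algorithm:
16240 = 5413×3 + 1
3 = 3×1 + 0
Back-substitute:
1 = 16240 − 5413·3
So 3·(-5413) ≡ 1 (mod 16240), hence d ≡ -5413 ≡ 10827 (mod 16240).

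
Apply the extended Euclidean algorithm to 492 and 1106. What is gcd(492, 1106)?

Apply Euclid's algorithm to 1106 and 492:
1106 = 2×492 + 122
492 = 4×122 + 4
122 = 30×4 + 2
4 = 2×2 + 0
gcd(492, 1106) = 2.
Back-substituting:
2 = 122 − 30·4
2 = −30·492 + 121·122
2 = 121·1106 − 272·492
So 2 = (121)·1106 + (-272)·492.

2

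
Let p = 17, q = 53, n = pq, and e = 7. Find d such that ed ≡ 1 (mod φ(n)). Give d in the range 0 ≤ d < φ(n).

φ(n) = (p−1)(q−1) = 16·52 = 832.
Need d with 7·d ≡ 1 (mod 832). Apply the extended Euclidean algorithm:
832 = 118×7 + 6
7 = 1×6 + 1
6 = 6×1 + 0
Back-substitute:
1 = 7 − 6
1 = −832 + 119·7
So 7·119 ≡ 1 (mod 832), hence d = 119.

119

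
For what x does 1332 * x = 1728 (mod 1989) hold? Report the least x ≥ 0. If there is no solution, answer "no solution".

First find gcd(1332, 1989):
1989 = 1×1332 + 657
1332 = 2×657 + 18
657 = 36×18 + 9
18 = 2×9 + 0
gcd = 9 and 9 | 1728, so solutions exist. Divide through by 9: 148x ≡ 192 (mod 221).
Now find 148⁻¹ mod 221:
221 = 1·148 + 73
148 = 2·73 + 2
73 = 36·2 + 1
2 = 2·1 + 0
Back-substitute:
1 = 73 − 36·2
1 = −36·148 + 73·73
1 = 73·221 − 109·148
So 148·(-109) ≡ 1 (mod 221), i.e. 148⁻¹ ≡ 112.
Then x ≡ 112·192 ≡ 67 (mod 221); the smallest non-negative solution is x = 67.

67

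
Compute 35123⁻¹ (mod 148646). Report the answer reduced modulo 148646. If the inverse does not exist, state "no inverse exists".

Extended Euclidean algorithm:
148646 = 4×35123 + 8154
35123 = 4×8154 + 2507
8154 = 3×2507 + 633
2507 = 3×633 + 608
633 = 1×608 + 25
608 = 24×25 + 8
25 = 3×8 + 1
8 = 8×1 + 0
Since gcd(35123, 148646) = 1, back-substitute to write 1 as a combination:
1 = 25 − 3·8
1 = −3·608 + 73·25
1 = 73·633 − 76·608
1 = −76·2507 + 301·633
1 = 301·8154 − 979·2507
1 = −979·35123 + 4217·8154
1 = 4217·148646 − 17847·35123
Thus 35123·(-17847) ≡ 1 (mod 148646); reducing, -17847 mod 148646 = 130799.

130799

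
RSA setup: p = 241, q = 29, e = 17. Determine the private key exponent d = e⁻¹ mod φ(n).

φ(n) = (p−1)(q−1) = 240·28 = 6720.
Need d with 17·d ≡ 1 (mod 6720). Apply the extended Euclidean algorithm:
6720 = 395*17 + 5
17 = 3*5 + 2
5 = 2*2 + 1
2 = 2*1 + 0
Back-substitute:
1 = 5 − 2·2
1 = −2·17 + 7·5
1 = 7·6720 − 2767·17
So 17·(-2767) ≡ 1 (mod 6720), hence d ≡ -2767 ≡ 3953 (mod 6720).

3953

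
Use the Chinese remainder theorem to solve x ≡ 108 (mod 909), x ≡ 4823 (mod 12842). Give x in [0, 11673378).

Write x = 108 + 909·k. Then 909·k ≡ 4823 − 108 ≡ 4715 (mod 12842).
Need 909⁻¹ mod 12842. Extended Euclid on (12842, 909):
12842 = 14*909 + 116
909 = 7*116 + 97
116 = 1*97 + 19
97 = 5*19 + 2
19 = 9*2 + 1
2 = 2*1 + 0
Back-substitute:
1 = 19 − 9·2
1 = −9·97 + 46·19
1 = 46·116 − 55·97
1 = −55·909 + 431·116
1 = 431·12842 − 6089·909
909⁻¹ ≡ 6753 (mod 12842), so k ≡ 6753·4715 ≡ 5077 (mod 12842).
x = 108 + 909·5077 = 4615101.

4615101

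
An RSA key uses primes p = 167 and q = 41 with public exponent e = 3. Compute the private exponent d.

4427

φ(n) = (p−1)(q−1) = 166·40 = 6640.
Need d with 3·d ≡ 1 (mod 6640). Apply the extended Euclidean algorithm:
6640 = 2213·3 + 1
3 = 3·1 + 0
Back-substitute:
1 = 6640 − 2213·3
So 3·(-2213) ≡ 1 (mod 6640), hence d ≡ -2213 ≡ 4427 (mod 6640).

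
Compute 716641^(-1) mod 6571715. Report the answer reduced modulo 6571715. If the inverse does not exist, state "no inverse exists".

4808476

Extended Euclidean algorithm:
6571715 = 9·716641 + 121946
716641 = 5·121946 + 106911
121946 = 1·106911 + 15035
106911 = 7·15035 + 1666
15035 = 9·1666 + 41
1666 = 40·41 + 26
41 = 1·26 + 15
26 = 1·15 + 11
15 = 1·11 + 4
11 = 2·4 + 3
4 = 1·3 + 1
3 = 3·1 + 0
Since gcd(716641, 6571715) = 1, back-substitute to write 1 as a combination:
1 = 4 − 3
1 = −11 + 3·4
1 = 3·15 − 4·11
1 = −4·26 + 7·15
1 = 7·41 − 11·26
1 = −11·1666 + 447·41
1 = 447·15035 − 4034·1666
1 = −4034·106911 + 28685·15035
1 = 28685·121946 − 32719·106911
1 = −32719·716641 + 192280·121946
1 = 192280·6571715 − 1763239·716641
Thus 716641·(-1763239) ≡ 1 (mod 6571715); reducing, -1763239 mod 6571715 = 4808476.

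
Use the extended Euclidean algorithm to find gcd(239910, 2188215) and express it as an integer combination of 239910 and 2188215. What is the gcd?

15

Apply Euclid's algorithm to 2188215 and 239910:
2188215 = 9*239910 + 29025
239910 = 8*29025 + 7710
29025 = 3*7710 + 5895
7710 = 1*5895 + 1815
5895 = 3*1815 + 450
1815 = 4*450 + 15
450 = 30*15 + 0
gcd(239910, 2188215) = 15.
Back-substituting:
15 = 1815 − 4·450
15 = −4·5895 + 13·1815
15 = 13·7710 − 17·5895
15 = −17·29025 + 64·7710
15 = 64·239910 − 529·29025
15 = −529·2188215 + 4825·239910
So 15 = (-529)·2188215 + (4825)·239910.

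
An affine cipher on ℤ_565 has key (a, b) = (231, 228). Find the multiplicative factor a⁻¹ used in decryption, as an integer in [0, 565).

gcd(565, 231) by repeated division:
565 = 2×231 + 103
231 = 2×103 + 25
103 = 4×25 + 3
25 = 8×3 + 1
3 = 3×1 + 0
The gcd is 1. Working backward:
1 = 25 − 8·3
1 = −8·103 + 33·25
1 = 33·231 − 74·103
1 = −74·565 + 181·231
So 231·181 ≡ 1 (mod 565).

181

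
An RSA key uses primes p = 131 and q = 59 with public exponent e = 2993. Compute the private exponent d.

2557

φ(n) = (p−1)(q−1) = 130·58 = 7540.
Need d with 2993·d ≡ 1 (mod 7540). Apply the extended Euclidean algorithm:
7540 = 2·2993 + 1554
2993 = 1·1554 + 1439
1554 = 1·1439 + 115
1439 = 12·115 + 59
115 = 1·59 + 56
59 = 1·56 + 3
56 = 18·3 + 2
3 = 1·2 + 1
2 = 2·1 + 0
Back-substitute:
1 = 3 − 2
1 = −56 + 19·3
1 = 19·59 − 20·56
1 = −20·115 + 39·59
1 = 39·1439 − 488·115
1 = −488·1554 + 527·1439
1 = 527·2993 − 1015·1554
1 = −1015·7540 + 2557·2993
So 2993·2557 ≡ 1 (mod 7540), hence d = 2557.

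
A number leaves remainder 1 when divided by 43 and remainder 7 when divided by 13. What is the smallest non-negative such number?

345

Write x = 1 + 43·k. Then 43·k ≡ 7 − 1 ≡ 6 (mod 13).
Need 43⁻¹ mod 13. Extended Euclid on (13, 4):
13 = 3×4 + 1
4 = 4×1 + 0
Back-substitute:
1 = 13 − 3·4
43⁻¹ ≡ 10 (mod 13), so k ≡ 10·6 ≡ 8 (mod 13).
x = 1 + 43·8 = 345.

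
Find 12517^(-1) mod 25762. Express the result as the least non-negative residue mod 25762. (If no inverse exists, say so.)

8953

Apply the Euclidean algorithm to 25762 and 12517:
25762 = 2×12517 + 728
12517 = 17×728 + 141
728 = 5×141 + 23
141 = 6×23 + 3
23 = 7×3 + 2
3 = 1×2 + 1
2 = 2×1 + 0
The gcd is 1. Working backward:
1 = 3 − 2
1 = −23 + 8·3
1 = 8·141 − 49·23
1 = −49·728 + 253·141
1 = 253·12517 − 4350·728
1 = −4350·25762 + 8953·12517
So 12517·8953 ≡ 1 (mod 25762).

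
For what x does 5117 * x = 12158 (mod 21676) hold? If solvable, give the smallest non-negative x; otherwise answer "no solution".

First find gcd(5117, 21676):
21676 = 4*5117 + 1208
5117 = 4*1208 + 285
1208 = 4*285 + 68
285 = 4*68 + 13
68 = 5*13 + 3
13 = 4*3 + 1
3 = 3*1 + 0
gcd = 1, so a unique solution mod 21676 exists.
Back-substitute for the Bézout coefficients:
1 = 13 − 4·3
1 = −4·68 + 21·13
1 = 21·285 − 88·68
1 = −88·1208 + 373·285
1 = 373·5117 − 1580·1208
1 = −1580·21676 + 6693·5117
So 5117·(6693) ≡ 1 (mod 21676), giving 5117⁻¹ ≡ 6693.
x ≡ 5117⁻¹·12158 ≡ 6693·12158 ≡ 1790 (mod 21676).

1790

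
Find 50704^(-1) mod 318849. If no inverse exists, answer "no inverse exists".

Apply the Euclidean algorithm to 318849 and 50704:
318849 = 6·50704 + 14625
50704 = 3·14625 + 6829
14625 = 2·6829 + 967
6829 = 7·967 + 60
967 = 16·60 + 7
60 = 8·7 + 4
7 = 1·4 + 3
4 = 1·3 + 1
3 = 3·1 + 0
The gcd is 1. Working backward:
1 = 4 − 3
1 = −7 + 2·4
1 = 2·60 − 17·7
1 = −17·967 + 274·60
1 = 274·6829 − 1935·967
1 = −1935·14625 + 4144·6829
1 = 4144·50704 − 14367·14625
1 = −14367·318849 + 90346·50704
So 50704·90346 ≡ 1 (mod 318849).

90346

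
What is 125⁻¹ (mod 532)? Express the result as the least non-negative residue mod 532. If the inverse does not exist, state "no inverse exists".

Extended Euclidean algorithm:
532 = 4×125 + 32
125 = 3×32 + 29
32 = 1×29 + 3
29 = 9×3 + 2
3 = 1×2 + 1
2 = 2×1 + 0
Since gcd(125, 532) = 1, back-substitute to write 1 as a combination:
1 = 3 − 2
1 = −29 + 10·3
1 = 10·32 − 11·29
1 = −11·125 + 43·32
1 = 43·532 − 183·125
So 125·(-183) ≡ 1 (mod 532), and -183 ≡ 349 (mod 532).

349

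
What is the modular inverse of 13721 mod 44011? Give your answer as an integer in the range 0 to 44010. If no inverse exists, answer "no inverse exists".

37227

Extended Euclidean algorithm:
44011 = 3*13721 + 2848
13721 = 4*2848 + 2329
2848 = 1*2329 + 519
2329 = 4*519 + 253
519 = 2*253 + 13
253 = 19*13 + 6
13 = 2*6 + 1
6 = 6*1 + 0
The gcd is 1. Working backward:
1 = 13 − 2·6
1 = −2·253 + 39·13
1 = 39·519 − 80·253
1 = −80·2329 + 359·519
1 = 359·2848 − 439·2329
1 = −439·13721 + 2115·2848
1 = 2115·44011 − 6784·13721
Thus 13721·(-6784) ≡ 1 (mod 44011); reducing, -6784 mod 44011 = 37227.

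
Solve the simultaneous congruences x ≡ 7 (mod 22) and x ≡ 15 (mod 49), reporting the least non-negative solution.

799

Write x = 7 + 22·k. Then 22·k ≡ 15 − 7 ≡ 8 (mod 49).
Need 22⁻¹ mod 49. Extended Euclid on (49, 22):
49 = 2·22 + 5
22 = 4·5 + 2
5 = 2·2 + 1
2 = 2·1 + 0
Back-substitute:
1 = 5 − 2·2
1 = −2·22 + 9·5
1 = 9·49 − 20·22
22⁻¹ ≡ 29 (mod 49), so k ≡ 29·8 ≡ 36 (mod 49).
x = 7 + 22·36 = 799.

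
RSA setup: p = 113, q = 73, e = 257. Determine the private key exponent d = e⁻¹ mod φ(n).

φ(n) = (p−1)(q−1) = 112·72 = 8064.
Need d with 257·d ≡ 1 (mod 8064). Apply the extended Euclidean algorithm:
8064 = 31·257 + 97
257 = 2·97 + 63
97 = 1·63 + 34
63 = 1·34 + 29
34 = 1·29 + 5
29 = 5·5 + 4
5 = 1·4 + 1
4 = 4·1 + 0
Back-substitute:
1 = 5 − 4
1 = −29 + 6·5
1 = 6·34 − 7·29
1 = −7·63 + 13·34
1 = 13·97 − 20·63
1 = −20·257 + 53·97
1 = 53·8064 − 1663·257
So 257·(-1663) ≡ 1 (mod 8064), hence d ≡ -1663 ≡ 6401 (mod 8064).

6401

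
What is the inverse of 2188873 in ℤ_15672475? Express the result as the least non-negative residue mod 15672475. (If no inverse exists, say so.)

8240212

gcd(15672475, 2188873) by repeated division:
15672475 = 7*2188873 + 350364
2188873 = 6*350364 + 86689
350364 = 4*86689 + 3608
86689 = 24*3608 + 97
3608 = 37*97 + 19
97 = 5*19 + 2
19 = 9*2 + 1
2 = 2*1 + 0
Since gcd(2188873, 15672475) = 1, back-substitute to write 1 as a combination:
1 = 19 − 9·2
1 = −9·97 + 46·19
1 = 46·3608 − 1711·97
1 = −1711·86689 + 41110·3608
1 = 41110·350364 − 166151·86689
1 = −166151·2188873 + 1038016·350364
1 = 1038016·15672475 − 7432263·2188873
Thus 2188873·(-7432263) ≡ 1 (mod 15672475); reducing, -7432263 mod 15672475 = 8240212.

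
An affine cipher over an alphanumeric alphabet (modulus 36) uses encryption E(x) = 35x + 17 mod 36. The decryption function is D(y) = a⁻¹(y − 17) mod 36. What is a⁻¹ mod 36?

Run Euclid on (36, 35):
36 = 1*35 + 1
35 = 35*1 + 0
gcd = 1, so the inverse exists. Back-substitute:
1 = 36 − 35
So 35·(-1) ≡ 1 (mod 36), and -1 ≡ 35 (mod 36).

35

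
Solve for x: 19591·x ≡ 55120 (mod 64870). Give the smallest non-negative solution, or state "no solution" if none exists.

First find gcd(19591, 64870):
64870 = 3*19591 + 6097
19591 = 3*6097 + 1300
6097 = 4*1300 + 897
1300 = 1*897 + 403
897 = 2*403 + 91
403 = 4*91 + 39
91 = 2*39 + 13
39 = 3*13 + 0
gcd = 13 and 13 | 55120, so solutions exist. Divide through by 13: 1507x ≡ 4240 (mod 4990).
Now find 1507⁻¹ mod 4990:
4990 = 3×1507 + 469
1507 = 3×469 + 100
469 = 4×100 + 69
100 = 1×69 + 31
69 = 2×31 + 7
31 = 4×7 + 3
7 = 2×3 + 1
3 = 3×1 + 0
Back-substitute:
1 = 7 − 2·3
1 = −2·31 + 9·7
1 = 9·69 − 20·31
1 = −20·100 + 29·69
1 = 29·469 − 136·100
1 = −136·1507 + 437·469
1 = 437·4990 − 1447·1507
So 1507·(-1447) ≡ 1 (mod 4990), i.e. 1507⁻¹ ≡ 3543.
Then x ≡ 3543·4240 ≡ 2420 (mod 4990); the smallest non-negative solution is x = 2420.

2420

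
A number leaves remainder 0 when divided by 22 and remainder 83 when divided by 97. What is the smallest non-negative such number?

374

Write x = 0 + 22·k. Then 22·k ≡ 83 − 0 ≡ 83 (mod 97).
Need 22⁻¹ mod 97. Extended Euclid on (97, 22):
97 = 4*22 + 9
22 = 2*9 + 4
9 = 2*4 + 1
4 = 4*1 + 0
Back-substitute:
1 = 9 − 2·4
1 = −2·22 + 5·9
1 = 5·97 − 22·22
22⁻¹ ≡ 75 (mod 97), so k ≡ 75·83 ≡ 17 (mod 97).
x = 0 + 22·17 = 374.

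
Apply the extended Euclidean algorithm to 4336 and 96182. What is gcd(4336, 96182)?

2

Apply Euclid's algorithm to 96182 and 4336:
96182 = 22*4336 + 790
4336 = 5*790 + 386
790 = 2*386 + 18
386 = 21*18 + 8
18 = 2*8 + 2
8 = 4*2 + 0
gcd(4336, 96182) = 2.
Working backward:
2 = 18 − 2·8
2 = −2·386 + 43·18
2 = 43·790 − 88·386
2 = −88·4336 + 483·790
2 = 483·96182 − 10714·4336
So 2 = (483)·96182 + (-10714)·4336.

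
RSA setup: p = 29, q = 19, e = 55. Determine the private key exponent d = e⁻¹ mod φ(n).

55

φ(n) = (p−1)(q−1) = 28·18 = 504.
Need d with 55·d ≡ 1 (mod 504). Apply the extended Euclidean algorithm:
504 = 9*55 + 9
55 = 6*9 + 1
9 = 9*1 + 0
Back-substitute:
1 = 55 − 6·9
1 = −6·504 + 55·55
So 55·55 ≡ 1 (mod 504), hence d = 55.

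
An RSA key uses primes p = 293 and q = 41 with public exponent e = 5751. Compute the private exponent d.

8071

φ(n) = (p−1)(q−1) = 292·40 = 11680.
Need d with 5751·d ≡ 1 (mod 11680). Apply the extended Euclidean algorithm:
11680 = 2×5751 + 178
5751 = 32×178 + 55
178 = 3×55 + 13
55 = 4×13 + 3
13 = 4×3 + 1
3 = 3×1 + 0
Back-substitute:
1 = 13 − 4·3
1 = −4·55 + 17·13
1 = 17·178 − 55·55
1 = −55·5751 + 1777·178
1 = 1777·11680 − 3609·5751
So 5751·(-3609) ≡ 1 (mod 11680), hence d ≡ -3609 ≡ 8071 (mod 11680).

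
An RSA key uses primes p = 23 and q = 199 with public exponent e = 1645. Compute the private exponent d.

805

φ(n) = (p−1)(q−1) = 22·198 = 4356.
Need d with 1645·d ≡ 1 (mod 4356). Apply the extended Euclidean algorithm:
4356 = 2×1645 + 1066
1645 = 1×1066 + 579
1066 = 1×579 + 487
579 = 1×487 + 92
487 = 5×92 + 27
92 = 3×27 + 11
27 = 2×11 + 5
11 = 2×5 + 1
5 = 5×1 + 0
Back-substitute:
1 = 11 − 2·5
1 = −2·27 + 5·11
1 = 5·92 − 17·27
1 = −17·487 + 90·92
1 = 90·579 − 107·487
1 = −107·1066 + 197·579
1 = 197·1645 − 304·1066
1 = −304·4356 + 805·1645
So 1645·805 ≡ 1 (mod 4356), hence d = 805.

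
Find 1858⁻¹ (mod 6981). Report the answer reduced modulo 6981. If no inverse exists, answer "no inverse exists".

4783

gcd(6981, 1858) by repeated division:
6981 = 3·1858 + 1407
1858 = 1·1407 + 451
1407 = 3·451 + 54
451 = 8·54 + 19
54 = 2·19 + 16
19 = 1·16 + 3
16 = 5·3 + 1
3 = 3·1 + 0
The gcd is 1. Working backward:
1 = 16 − 5·3
1 = −5·19 + 6·16
1 = 6·54 − 17·19
1 = −17·451 + 142·54
1 = 142·1407 − 443·451
1 = −443·1858 + 585·1407
1 = 585·6981 − 2198·1858
Thus 1858·(-2198) ≡ 1 (mod 6981); reducing, -2198 mod 6981 = 4783.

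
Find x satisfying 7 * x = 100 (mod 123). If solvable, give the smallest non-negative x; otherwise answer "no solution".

First find gcd(7, 123):
123 = 17*7 + 4
7 = 1*4 + 3
4 = 1*3 + 1
3 = 3*1 + 0
gcd = 1, so a unique solution mod 123 exists.
Back-substitute for the Bézout coefficients:
1 = 4 − 3
1 = −7 + 2·4
1 = 2·123 − 35·7
So 7·(-35) ≡ 1 (mod 123), giving 7⁻¹ ≡ 88.
x ≡ 7⁻¹·100 ≡ 88·100 ≡ 67 (mod 123).

67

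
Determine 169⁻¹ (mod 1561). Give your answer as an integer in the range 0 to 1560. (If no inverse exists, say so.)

Apply the Euclidean algorithm to 1561 and 169:
1561 = 9*169 + 40
169 = 4*40 + 9
40 = 4*9 + 4
9 = 2*4 + 1
4 = 4*1 + 0
gcd = 1, so the inverse exists. Back-substitute:
1 = 9 − 2·4
1 = −2·40 + 9·9
1 = 9·169 − 38·40
1 = −38·1561 + 351·169
So 169·351 ≡ 1 (mod 1561).

351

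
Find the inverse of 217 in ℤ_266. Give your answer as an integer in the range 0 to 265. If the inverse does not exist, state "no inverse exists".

no inverse exists

Compute gcd(217, 266):
266 = 1·217 + 49
217 = 4·49 + 21
49 = 2·21 + 7
21 = 3·7 + 0
The gcd is 7, not 1, hence no inverse exists.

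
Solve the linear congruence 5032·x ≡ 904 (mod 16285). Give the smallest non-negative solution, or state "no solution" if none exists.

First find gcd(5032, 16285):
16285 = 3·5032 + 1189
5032 = 4·1189 + 276
1189 = 4·276 + 85
276 = 3·85 + 21
85 = 4·21 + 1
21 = 21·1 + 0
gcd = 1, so a unique solution mod 16285 exists.
Back-substitute for the Bézout coefficients:
1 = 85 − 4·21
1 = −4·276 + 13·85
1 = 13·1189 − 56·276
1 = −56·5032 + 237·1189
1 = 237·16285 − 767·5032
So 5032·(-767) ≡ 1 (mod 16285), giving 5032⁻¹ ≡ 15518.
x ≡ 5032⁻¹·904 ≡ 15518·904 ≡ 6887 (mod 16285).

6887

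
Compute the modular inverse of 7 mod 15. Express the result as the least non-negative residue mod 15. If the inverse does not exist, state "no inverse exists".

Run Euclid on (15, 7):
15 = 2×7 + 1
7 = 7×1 + 0
The gcd is 1. Working backward:
1 = 15 − 2·7
So 7·(-2) ≡ 1 (mod 15), and -2 ≡ 13 (mod 15).

13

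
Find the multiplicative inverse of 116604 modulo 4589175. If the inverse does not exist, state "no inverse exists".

no inverse exists

Compute gcd(116604, 4589175):
4589175 = 39*116604 + 41619
116604 = 2*41619 + 33366
41619 = 1*33366 + 8253
33366 = 4*8253 + 354
8253 = 23*354 + 111
354 = 3*111 + 21
111 = 5*21 + 6
21 = 3*6 + 3
6 = 2*3 + 0
The gcd is 3, not 1, hence no inverse exists.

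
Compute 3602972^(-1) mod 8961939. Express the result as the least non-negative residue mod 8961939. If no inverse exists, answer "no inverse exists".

Apply the Euclidean algorithm to 8961939 and 3602972:
8961939 = 2×3602972 + 1755995
3602972 = 2×1755995 + 90982
1755995 = 19×90982 + 27337
90982 = 3×27337 + 8971
27337 = 3×8971 + 424
8971 = 21×424 + 67
424 = 6×67 + 22
67 = 3×22 + 1
22 = 22×1 + 0
Since gcd(3602972, 8961939) = 1, back-substitute to write 1 as a combination:
1 = 67 − 3·22
1 = −3·424 + 19·67
1 = 19·8971 − 402·424
1 = −402·27337 + 1225·8971
1 = 1225·90982 − 4077·27337
1 = −4077·1755995 + 78688·90982
1 = 78688·3602972 − 161453·1755995
1 = −161453·8961939 + 401594·3602972
So 3602972·401594 ≡ 1 (mod 8961939).

401594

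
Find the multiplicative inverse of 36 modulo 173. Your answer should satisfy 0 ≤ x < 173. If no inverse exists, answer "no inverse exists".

gcd(173, 36) by repeated division:
173 = 4*36 + 29
36 = 1*29 + 7
29 = 4*7 + 1
7 = 7*1 + 0
Since gcd(36, 173) = 1, back-substitute to write 1 as a combination:
1 = 29 − 4·7
1 = −4·36 + 5·29
1 = 5·173 − 24·36
So 36·(-24) ≡ 1 (mod 173), and -24 ≡ 149 (mod 173).

149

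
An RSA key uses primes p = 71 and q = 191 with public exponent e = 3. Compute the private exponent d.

φ(n) = (p−1)(q−1) = 70·190 = 13300.
Need d with 3·d ≡ 1 (mod 13300). Apply the extended Euclidean algorithm:
13300 = 4433·3 + 1
3 = 3·1 + 0
Back-substitute:
1 = 13300 − 4433·3
So 3·(-4433) ≡ 1 (mod 13300), hence d ≡ -4433 ≡ 8867 (mod 13300).

8867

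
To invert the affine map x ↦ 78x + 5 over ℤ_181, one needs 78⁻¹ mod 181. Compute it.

Extended Euclidean algorithm:
181 = 2·78 + 25
78 = 3·25 + 3
25 = 8·3 + 1
3 = 3·1 + 0
The gcd is 1. Working backward:
1 = 25 − 8·3
1 = −8·78 + 25·25
1 = 25·181 − 58·78
Hence 78⁻¹ ≡ -58 ≡ 123 (mod 181).

123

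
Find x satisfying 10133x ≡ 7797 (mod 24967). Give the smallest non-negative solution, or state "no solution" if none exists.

13237

First find gcd(10133, 24967):
24967 = 2*10133 + 4701
10133 = 2*4701 + 731
4701 = 6*731 + 315
731 = 2*315 + 101
315 = 3*101 + 12
101 = 8*12 + 5
12 = 2*5 + 2
5 = 2*2 + 1
2 = 2*1 + 0
gcd = 1, so a unique solution mod 24967 exists.
Back-substitute for the Bézout coefficients:
1 = 5 − 2·2
1 = −2·12 + 5·5
1 = 5·101 − 42·12
1 = −42·315 + 131·101
1 = 131·731 − 304·315
1 = −304·4701 + 1955·731
1 = 1955·10133 − 4214·4701
1 = −4214·24967 + 10383·10133
So 10133·(10383) ≡ 1 (mod 24967), giving 10133⁻¹ ≡ 10383.
x ≡ 10133⁻¹·7797 ≡ 10383·7797 ≡ 13237 (mod 24967).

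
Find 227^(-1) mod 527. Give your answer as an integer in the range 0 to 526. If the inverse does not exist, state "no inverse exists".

462

Extended Euclidean algorithm:
527 = 2×227 + 73
227 = 3×73 + 8
73 = 9×8 + 1
8 = 8×1 + 0
Since gcd(227, 527) = 1, back-substitute to write 1 as a combination:
1 = 73 − 9·8
1 = −9·227 + 28·73
1 = 28·527 − 65·227
Thus 227·(-65) ≡ 1 (mod 527); reducing, -65 mod 527 = 462.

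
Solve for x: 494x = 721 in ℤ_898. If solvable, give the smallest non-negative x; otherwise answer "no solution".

no solution

gcd(494, 898):
898 = 1×494 + 404
494 = 1×404 + 90
404 = 4×90 + 44
90 = 2×44 + 2
44 = 22×2 + 0
gcd = 2, but 2 ∤ 721, so the congruence has no solution.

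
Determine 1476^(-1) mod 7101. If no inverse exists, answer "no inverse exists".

no inverse exists

Euclidean algorithm on 7101, 1476:
7101 = 4*1476 + 1197
1476 = 1*1197 + 279
1197 = 4*279 + 81
279 = 3*81 + 36
81 = 2*36 + 9
36 = 4*9 + 0
gcd(1476, 7101) = 9 ≠ 1, so 1476 has no multiplicative inverse modulo 7101.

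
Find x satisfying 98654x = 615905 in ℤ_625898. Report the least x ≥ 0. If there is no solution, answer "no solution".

gcd(98654, 625898):
625898 = 6×98654 + 33974
98654 = 2×33974 + 30706
33974 = 1×30706 + 3268
30706 = 9×3268 + 1294
3268 = 2×1294 + 680
1294 = 1×680 + 614
680 = 1×614 + 66
614 = 9×66 + 20
66 = 3×20 + 6
20 = 3×6 + 2
6 = 3×2 + 0
gcd = 2, but 2 ∤ 615905, so the congruence has no solution.

no solution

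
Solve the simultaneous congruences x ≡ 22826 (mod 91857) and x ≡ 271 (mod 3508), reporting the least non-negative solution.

Write x = 22826 + 91857·k. Then 91857·k ≡ 271 − 22826 ≡ 2001 (mod 3508).
Need 91857⁻¹ mod 3508. Extended Euclid on (3508, 649):
3508 = 5*649 + 263
649 = 2*263 + 123
263 = 2*123 + 17
123 = 7*17 + 4
17 = 4*4 + 1
4 = 4*1 + 0
Back-substitute:
1 = 17 − 4·4
1 = −4·123 + 29·17
1 = 29·263 − 62·123
1 = −62·649 + 153·263
1 = 153·3508 − 827·649
91857⁻¹ ≡ 2681 (mod 3508), so k ≡ 2681·2001 ≡ 949 (mod 3508).
x = 22826 + 91857·949 = 87195119.

87195119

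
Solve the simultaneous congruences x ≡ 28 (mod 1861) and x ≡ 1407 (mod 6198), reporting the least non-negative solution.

Write x = 28 + 1861·k. Then 1861·k ≡ 1407 − 28 ≡ 1379 (mod 6198).
Need 1861⁻¹ mod 6198. Extended Euclid on (6198, 1861):
6198 = 3*1861 + 615
1861 = 3*615 + 16
615 = 38*16 + 7
16 = 2*7 + 2
7 = 3*2 + 1
2 = 2*1 + 0
Back-substitute:
1 = 7 − 3·2
1 = −3·16 + 7·7
1 = 7·615 − 269·16
1 = −269·1861 + 814·615
1 = 814·6198 − 2711·1861
1861⁻¹ ≡ 3487 (mod 6198), so k ≡ 3487·1379 ≡ 5123 (mod 6198).
x = 28 + 1861·5123 = 9533931.

9533931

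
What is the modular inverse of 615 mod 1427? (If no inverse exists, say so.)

Apply the Euclidean algorithm to 1427 and 615:
1427 = 2×615 + 197
615 = 3×197 + 24
197 = 8×24 + 5
24 = 4×5 + 4
5 = 1×4 + 1
4 = 4×1 + 0
The gcd is 1. Working backward:
1 = 5 − 4
1 = −24 + 5·5
1 = 5·197 − 41·24
1 = −41·615 + 128·197
1 = 128·1427 − 297·615
So 615·(-297) ≡ 1 (mod 1427), and -297 ≡ 1130 (mod 1427).

1130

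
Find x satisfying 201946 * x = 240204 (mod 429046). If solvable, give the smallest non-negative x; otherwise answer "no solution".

25549

First find gcd(201946, 429046):
429046 = 2·201946 + 25154
201946 = 8·25154 + 714
25154 = 35·714 + 164
714 = 4·164 + 58
164 = 2·58 + 48
58 = 1·48 + 10
48 = 4·10 + 8
10 = 1·8 + 2
8 = 4·2 + 0
gcd = 2 and 2 | 240204, so solutions exist. Divide through by 2: 100973x ≡ 120102 (mod 214523).
Now find 100973⁻¹ mod 214523:
214523 = 2×100973 + 12577
100973 = 8×12577 + 357
12577 = 35×357 + 82
357 = 4×82 + 29
82 = 2×29 + 24
29 = 1×24 + 5
24 = 4×5 + 4
5 = 1×4 + 1
4 = 4×1 + 0
Back-substitute:
1 = 5 − 4
1 = −24 + 5·5
1 = 5·29 − 6·24
1 = −6·82 + 17·29
1 = 17·357 − 74·82
1 = −74·12577 + 2607·357
1 = 2607·100973 − 20930·12577
1 = −20930·214523 + 44467·100973
So 100973⁻¹ ≡ 44467 (mod 214523).
Then x ≡ 44467·120102 ≡ 25549 (mod 214523); the smallest non-negative solution is x = 25549.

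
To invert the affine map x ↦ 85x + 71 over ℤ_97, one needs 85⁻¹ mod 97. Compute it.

Extended Euclidean algorithm:
97 = 1·85 + 12
85 = 7·12 + 1
12 = 12·1 + 0
gcd = 1, so the inverse exists. Back-substitute:
1 = 85 − 7·12
1 = −7·97 + 8·85
So 85·8 ≡ 1 (mod 97).

8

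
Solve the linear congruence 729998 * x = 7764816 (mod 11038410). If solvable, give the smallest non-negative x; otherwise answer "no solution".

First find gcd(729998, 11038410):
11038410 = 15*729998 + 88440
729998 = 8*88440 + 22478
88440 = 3*22478 + 21006
22478 = 1*21006 + 1472
21006 = 14*1472 + 398
1472 = 3*398 + 278
398 = 1*278 + 120
278 = 2*120 + 38
120 = 3*38 + 6
38 = 6*6 + 2
6 = 3*2 + 0
gcd = 2 and 2 | 7764816, so solutions exist. Divide through by 2: 364999x ≡ 3882408 (mod 5519205).
Now find 364999⁻¹ mod 5519205:
5519205 = 15*364999 + 44220
364999 = 8*44220 + 11239
44220 = 3*11239 + 10503
11239 = 1*10503 + 736
10503 = 14*736 + 199
736 = 3*199 + 139
199 = 1*139 + 60
139 = 2*60 + 19
60 = 3*19 + 3
19 = 6*3 + 1
3 = 3*1 + 0
Back-substitute:
1 = 19 − 6·3
1 = −6·60 + 19·19
1 = 19·139 − 44·60
1 = −44·199 + 63·139
1 = 63·736 − 233·199
1 = −233·10503 + 3325·736
1 = 3325·11239 − 3558·10503
1 = −3558·44220 + 13999·11239
1 = 13999·364999 − 115550·44220
1 = −115550·5519205 + 1747249·364999
So 364999⁻¹ ≡ 1747249 (mod 5519205).
Then x ≡ 1747249·3882408 ≡ 52602 (mod 5519205); the smallest non-negative solution is x = 52602.

52602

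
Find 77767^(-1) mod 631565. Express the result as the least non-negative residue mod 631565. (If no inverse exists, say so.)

120633

Extended Euclidean algorithm:
631565 = 8*77767 + 9429
77767 = 8*9429 + 2335
9429 = 4*2335 + 89
2335 = 26*89 + 21
89 = 4*21 + 5
21 = 4*5 + 1
5 = 5*1 + 0
gcd = 1, so the inverse exists. Back-substitute:
1 = 21 − 4·5
1 = −4·89 + 17·21
1 = 17·2335 − 446·89
1 = −446·9429 + 1801·2335
1 = 1801·77767 − 14854·9429
1 = −14854·631565 + 120633·77767
So 77767·120633 ≡ 1 (mod 631565).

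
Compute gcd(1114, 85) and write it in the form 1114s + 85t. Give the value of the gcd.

1

Euclidean algorithm:
1114 = 13*85 + 9
85 = 9*9 + 4
9 = 2*4 + 1
4 = 4*1 + 0
gcd(1114, 85) = 1.
Working backward:
1 = 9 − 2·4
1 = −2·85 + 19·9
1 = 19·1114 − 249·85
So 1 = (19)·1114 + (-249)·85.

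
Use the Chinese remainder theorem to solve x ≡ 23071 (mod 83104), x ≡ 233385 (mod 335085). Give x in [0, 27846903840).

12775684095

Write x = 23071 + 83104·k. Then 83104·k ≡ 233385 − 23071 ≡ 210314 (mod 335085).
Need 83104⁻¹ mod 335085. Extended Euclid on (335085, 83104):
335085 = 4·83104 + 2669
83104 = 31·2669 + 365
2669 = 7·365 + 114
365 = 3·114 + 23
114 = 4·23 + 22
23 = 1·22 + 1
22 = 22·1 + 0
Back-substitute:
1 = 23 − 22
1 = −114 + 5·23
1 = 5·365 − 16·114
1 = −16·2669 + 117·365
1 = 117·83104 − 3643·2669
1 = −3643·335085 + 14689·83104
83104⁻¹ ≡ 14689 (mod 335085), so k ≡ 14689·210314 ≡ 153731 (mod 335085).
x = 23071 + 83104·153731 = 12775684095.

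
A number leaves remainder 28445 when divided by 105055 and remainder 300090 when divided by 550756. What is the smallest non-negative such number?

24676922670

Write x = 28445 + 105055·k. Then 105055·k ≡ 300090 − 28445 ≡ 271645 (mod 550756).
Need 105055⁻¹ mod 550756. Extended Euclid on (550756, 105055):
550756 = 5*105055 + 25481
105055 = 4*25481 + 3131
25481 = 8*3131 + 433
3131 = 7*433 + 100
433 = 4*100 + 33
100 = 3*33 + 1
33 = 33*1 + 0
Back-substitute:
1 = 100 − 3·33
1 = −3·433 + 13·100
1 = 13·3131 − 94·433
1 = −94·25481 + 765·3131
1 = 765·105055 − 3154·25481
1 = −3154·550756 + 16535·105055
105055⁻¹ ≡ 16535 (mod 550756), so k ≡ 16535·271645 ≡ 234895 (mod 550756).
x = 28445 + 105055·234895 = 24676922670.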